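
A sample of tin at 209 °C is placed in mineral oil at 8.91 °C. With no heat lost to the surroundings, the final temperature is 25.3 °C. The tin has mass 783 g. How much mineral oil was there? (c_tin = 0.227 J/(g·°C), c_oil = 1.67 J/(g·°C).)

m ≈ 1190 g

Net heat exchanged in the isolated system is zero:
783×0.227×(25.3 − 209) + m×1.67×(25.3 − 8.91) = 0
27.37 m = 32651
m = 32651/27.37 ≈ 1193 g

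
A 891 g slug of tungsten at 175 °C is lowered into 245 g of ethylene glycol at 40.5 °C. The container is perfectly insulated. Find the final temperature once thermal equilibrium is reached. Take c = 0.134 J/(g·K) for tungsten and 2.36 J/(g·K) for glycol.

T_f ≈ 63.5 °C

Set heat shed by the hot body equal to heat absorbed by the cold body:
891·0.134·(175 − T) = 245·2.36·(T − 40.5)
119.39(175 − T) = 578.2(T − 40.5)
697.59 T = 44311  ⇒  T ≈ 63.52 °C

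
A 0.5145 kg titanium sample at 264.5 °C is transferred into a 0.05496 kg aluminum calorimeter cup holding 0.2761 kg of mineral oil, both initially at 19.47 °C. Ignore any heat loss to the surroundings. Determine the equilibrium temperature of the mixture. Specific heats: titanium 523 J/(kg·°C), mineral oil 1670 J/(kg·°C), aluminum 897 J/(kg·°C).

Taking heat into each body as positive, Σ m c ΔT = 0:
0.5145×523×(T − 264.5) + 0.2761×1670×(T − 19.47) + 0.05496×897×(T − 19.47) = 0
779.47 T = 81110
T = 81110/779.47 ≈ 104.06 °C

T_f ≈ 104.1 °C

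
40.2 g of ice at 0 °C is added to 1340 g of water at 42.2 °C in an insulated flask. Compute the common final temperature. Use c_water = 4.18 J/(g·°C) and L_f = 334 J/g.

T_f ≈ 38.6 °C

Energy balance with sensible and latent terms:
latent heat to melt: 40.2×334 = 13427; warm the meltwater: 168.04 T; water: 5601.2(T − 42.2)
5769.2 T = 236371 − 13427 = 222944
T ≈ 38.64 °C. Since T > 0 °C, the all-ice-melts assumption holds.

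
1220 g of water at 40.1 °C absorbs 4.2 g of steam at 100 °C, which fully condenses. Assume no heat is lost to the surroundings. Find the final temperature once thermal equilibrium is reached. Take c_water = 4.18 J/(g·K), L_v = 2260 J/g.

T_f ≈ 42.2 °C

Energy balance with sensible and latent terms:
condense steam: −4.2×2260 = −9492; condensate cools 100→T: 4.2×4.18×(T − 100) = 17.56(T − 100); original water: 5099.6(T − 40.1)
5117.2 T = 9492 + 1755.6 + 204494 = 215742
T ≈ 42.16 °C (< 100 °C, so full condensation is consistent).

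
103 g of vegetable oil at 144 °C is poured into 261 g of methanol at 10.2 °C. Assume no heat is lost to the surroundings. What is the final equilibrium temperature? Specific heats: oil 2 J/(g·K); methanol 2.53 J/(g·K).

T_f ≈ 42.0 °C

With ΣQ=0 the equilibrium temperature is the m·c-weighted mean:
T_f = (206·144 + 660.33·10.2) / (206 + 660.33)
    = 36399 / 866.33 ≈ 42.02 °C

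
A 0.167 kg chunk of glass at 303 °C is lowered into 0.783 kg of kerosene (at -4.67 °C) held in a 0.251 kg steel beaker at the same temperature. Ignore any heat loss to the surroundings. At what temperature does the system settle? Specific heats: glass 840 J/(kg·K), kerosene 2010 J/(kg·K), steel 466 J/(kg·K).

T_f ≈ 18.9 °C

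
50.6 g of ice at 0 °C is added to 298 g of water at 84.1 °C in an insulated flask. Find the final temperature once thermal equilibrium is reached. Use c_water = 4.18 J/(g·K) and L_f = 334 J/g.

Let T be the final temperature. ΣQ_i = 0:
melt ice: 50.6·334 = 16900; warm the meltwater: 211.51 T; water: 1245.6(T − 84.1)
1457.1 T = 104758 − 16900 = 87858
T ≈ 60.29 °C — above 0 °C, consistent with complete melting.

T_f ≈ 60.3 °C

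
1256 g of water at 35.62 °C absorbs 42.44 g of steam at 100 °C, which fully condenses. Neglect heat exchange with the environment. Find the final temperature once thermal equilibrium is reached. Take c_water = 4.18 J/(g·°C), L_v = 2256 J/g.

Net heat exchanged in the isolated system is zero:
latent heat released on condensation: 42.44·2256 = 95745
  condensed water 100 °C→T: 177.4(T − 100)
  original water: 5250.1(T − 35.62)
5427.5 T = 95745 + 17740 + 187008 = 300492
T ≈ 55.37 °C, under the boiling point, so the assumption holds.

T_f ≈ 55.4 °C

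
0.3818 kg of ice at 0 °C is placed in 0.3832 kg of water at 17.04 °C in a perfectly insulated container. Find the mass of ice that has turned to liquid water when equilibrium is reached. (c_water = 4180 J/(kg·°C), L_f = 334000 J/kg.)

m_melted ≈ 0.0817 kg

Cooling the water to 0 °C releases 0.3832·4180·17.04 = 27294 J.
Fully melting the ice requires m_ice L_f = 0.3818·334000 = 127521 J.
27294 J < 127521 J, so only part of the ice melts and the system sits at 0 °C.
m_melt = 27294 / L_f = 0.08172 kg.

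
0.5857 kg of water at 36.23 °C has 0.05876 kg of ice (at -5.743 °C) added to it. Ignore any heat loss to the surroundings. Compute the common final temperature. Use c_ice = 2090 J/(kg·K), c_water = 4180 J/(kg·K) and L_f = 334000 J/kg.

Let T be the final temperature. ΣQ_i = 0:
ice -5.743→0 °C: 0.05876·2090·5.743 = 705.29
  latent heat to melt: 0.05876·334000 = 19626
  meltwater 0→T: 0.05876·4180·T = 245.62 T
  water: 2448.2(T − 36.23)
2693.8 T = 88699 − 20331 = 68368
T ≈ 25.38 °C — above 0 °C, consistent with complete melting.

T_f ≈ 25.4 °C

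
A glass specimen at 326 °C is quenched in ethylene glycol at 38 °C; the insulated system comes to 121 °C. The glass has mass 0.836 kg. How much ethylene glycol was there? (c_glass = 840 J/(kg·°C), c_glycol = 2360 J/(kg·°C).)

Heat gained plus heat lost sum to zero:
0.836·840·(121 − 326) + m·2360·(121 − 38) = 0
195880 m = 143959
m = 143959/195880 ≈ 0.7349 kg

m ≈ 0.735 kg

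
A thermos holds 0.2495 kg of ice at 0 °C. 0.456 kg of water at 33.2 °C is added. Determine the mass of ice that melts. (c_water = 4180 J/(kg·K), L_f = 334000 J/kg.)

m_melted ≈ 0.189 kg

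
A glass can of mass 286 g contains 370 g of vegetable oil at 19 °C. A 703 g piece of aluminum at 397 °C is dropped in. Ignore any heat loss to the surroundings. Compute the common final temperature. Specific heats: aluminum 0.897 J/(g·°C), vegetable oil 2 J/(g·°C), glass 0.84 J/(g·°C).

T_f ≈ 167.0 °C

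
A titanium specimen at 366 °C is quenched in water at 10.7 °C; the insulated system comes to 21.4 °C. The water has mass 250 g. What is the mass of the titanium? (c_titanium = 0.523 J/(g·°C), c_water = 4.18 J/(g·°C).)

m ≈ 62 g

Let T be the final temperature. ΣQ_i = 0:
m×0.523×(21.4 − 366) + 250×4.18×(21.4 − 10.7) = 0
-180.23 m = -11182
m = -11182/-180.23 ≈ 62.04 g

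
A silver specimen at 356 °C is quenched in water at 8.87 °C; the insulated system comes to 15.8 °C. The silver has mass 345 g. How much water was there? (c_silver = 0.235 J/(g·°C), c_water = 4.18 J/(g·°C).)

m ≈ 952 g

Heat gained plus heat lost sum to zero:
345×0.235×(15.8 − 356) + m×4.18×(15.8 − 8.87) = 0
28.97 m = 27582
m = 27582/28.97 ≈ 952.2 g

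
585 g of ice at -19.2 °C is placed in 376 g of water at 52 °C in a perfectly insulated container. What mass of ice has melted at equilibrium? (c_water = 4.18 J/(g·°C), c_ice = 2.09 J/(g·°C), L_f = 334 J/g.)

Water can give up m c ΔT = 376×4.18×52 = 81727 J before reaching 0 °C.
Warming the ice to 0 °C takes 585×2.09×19.2 = 23475 J, leaving 58252 J for melting.
Fully melting the ice requires m_ice L_f = 585×334 = 195390 J.
58252 J < 195390 J, so only part of the ice melts and the system sits at 0 °C.
Mass melted = 58252/334 ≈ 174.4 g.

m_melted ≈ 174 g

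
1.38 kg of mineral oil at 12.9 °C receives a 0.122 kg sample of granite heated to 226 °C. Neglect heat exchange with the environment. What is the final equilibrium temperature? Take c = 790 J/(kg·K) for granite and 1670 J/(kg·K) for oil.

T_f ≈ 21.5 °C

Heat lost by the granite equals heat gained by the oil:
0.122·790·(226 − T) = 1.38·1670·(T − 12.9)
96.38(226 − T) = 2304.6(T − 12.9)
2401 T = 51511  ⇒  T ≈ 21.45 °C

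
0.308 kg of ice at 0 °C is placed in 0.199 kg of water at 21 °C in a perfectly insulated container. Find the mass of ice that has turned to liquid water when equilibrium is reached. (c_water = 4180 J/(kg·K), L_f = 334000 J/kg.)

m_melted ≈ 0.0523 kg

Heat available from the water dropping to 0 °C: 0.199·4180·21 = 17468 J.
Fully melting the ice requires m_ice L_f = 0.308·334000 = 102872 J.
17468 J < 102872 J, so only part of the ice melts and the system sits at 0 °C.
m_melt = 17468 / L_f = 0.0523 kg.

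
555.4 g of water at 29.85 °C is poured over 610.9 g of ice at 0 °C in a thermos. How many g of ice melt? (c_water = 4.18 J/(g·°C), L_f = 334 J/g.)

m_melted ≈ 207 g

Cooling the water to 0 °C releases 555.4×4.18×29.85 = 69299 J.
To melt every bit of ice: 610.9×334 = 204041 J.
Since 69299 < 204041 J, not all the ice melts; equilibrium is at 0 °C.
m_melt = 69299 / L_f = 207.5 g.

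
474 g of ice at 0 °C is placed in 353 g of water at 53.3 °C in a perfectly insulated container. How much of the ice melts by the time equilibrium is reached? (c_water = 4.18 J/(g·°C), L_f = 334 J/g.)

Water can give up m c ΔT = 353·4.18·53.3 = 78646 J before reaching 0 °C.
To melt every bit of ice: 474·334 = 158316 J.
78646 J < 158316 J, so only part of the ice melts and the system sits at 0 °C.
m_melt = 78646 / L_f = 235.5 g.

m_melted ≈ 235 g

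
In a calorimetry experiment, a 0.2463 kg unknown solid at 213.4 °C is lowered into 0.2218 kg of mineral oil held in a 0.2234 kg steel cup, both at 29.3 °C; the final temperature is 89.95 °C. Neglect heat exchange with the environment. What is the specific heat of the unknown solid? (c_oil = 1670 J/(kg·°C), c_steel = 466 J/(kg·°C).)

c ≈ 947 J/(kg·°C)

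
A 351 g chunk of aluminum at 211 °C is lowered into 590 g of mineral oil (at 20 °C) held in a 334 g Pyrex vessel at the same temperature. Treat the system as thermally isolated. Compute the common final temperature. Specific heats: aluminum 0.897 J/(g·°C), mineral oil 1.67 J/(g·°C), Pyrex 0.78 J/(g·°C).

T_f ≈ 58.5 °C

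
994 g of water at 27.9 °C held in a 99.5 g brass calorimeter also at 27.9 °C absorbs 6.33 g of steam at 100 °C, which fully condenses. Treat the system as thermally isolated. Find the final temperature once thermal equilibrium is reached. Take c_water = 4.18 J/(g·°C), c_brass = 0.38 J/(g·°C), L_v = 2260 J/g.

T_f ≈ 31.7 °C

Setting the total heat transfer to zero:
steam→water at 100 °C releases m L_v = 6.33×2260 = 14306; condensate cools 100→T: 6.33×4.18×(T − 100) = 26.46(T − 100); water warms: 994×4.18×(T − 27.9) = 4154.9(T − 27.9); cup: 37.81(T − 27.9)
4219.2 T = 14306 + 2645.9 + 116977 = 133929
T ≈ 31.74 °C (< 100 °C, so full condensation is consistent).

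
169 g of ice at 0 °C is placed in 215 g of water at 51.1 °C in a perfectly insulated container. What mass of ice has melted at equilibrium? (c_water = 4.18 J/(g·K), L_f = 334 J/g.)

m_melted ≈ 137 g

Cooling the water to 0 °C releases 215·4.18·51.1 = 45924 J.
Fully melting the ice requires m_ice L_f = 169·334 = 56446 J.
Since 45924 < 56446 J, not all the ice melts; equilibrium is at 0 °C.
m_melt = 45924 / L_f = 137.5 g.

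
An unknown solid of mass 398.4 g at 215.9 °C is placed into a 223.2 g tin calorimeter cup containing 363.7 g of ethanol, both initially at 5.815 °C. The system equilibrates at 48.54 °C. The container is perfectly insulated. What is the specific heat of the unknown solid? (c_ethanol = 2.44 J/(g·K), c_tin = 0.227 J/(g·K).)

c ≈ 0.601 J/(g·K)

Conservation of energy gives ΣQ = 0:
398.4×c×(48.54 − 215.9) + 363.7×2.44×(48.54 − 5.815) + 223.2×0.227×(48.54 − 5.815) = 0
-66676 c = -40080
c = -40080/-66676 ≈ 0.6011 J/(g·K)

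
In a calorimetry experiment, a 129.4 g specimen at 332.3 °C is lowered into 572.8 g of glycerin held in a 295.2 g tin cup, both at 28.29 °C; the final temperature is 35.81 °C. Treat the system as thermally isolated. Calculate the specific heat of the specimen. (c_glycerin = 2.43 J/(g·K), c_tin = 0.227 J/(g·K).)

Heat gained plus heat lost sum to zero:
129.4·c·(35.81 − 332.3) + 572.8·2.43·(35.81 − 28.29) + 295.2·0.227·(35.81 − 28.29) = 0
-38366 c = -10971
c = -10971/-38366 ≈ 0.286 J/(g·K)

c ≈ 0.286 J/(g·K)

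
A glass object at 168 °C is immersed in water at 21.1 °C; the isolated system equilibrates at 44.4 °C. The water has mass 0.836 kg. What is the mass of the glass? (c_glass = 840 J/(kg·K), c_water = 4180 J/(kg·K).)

m ≈ 0.784 kg

|Q_glass| = |Q_water|:
m×840×(168 − 44.4) = 0.836×4180×(44.4 − 21.1)
103824 m = 81421  ⇒  m ≈ 0.7842 kg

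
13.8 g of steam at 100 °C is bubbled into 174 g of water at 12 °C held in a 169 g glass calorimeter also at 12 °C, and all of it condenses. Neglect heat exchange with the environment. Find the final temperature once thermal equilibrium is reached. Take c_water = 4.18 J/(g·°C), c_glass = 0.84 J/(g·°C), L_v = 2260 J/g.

Setting the total heat transfer to zero:
condense steam: −13.8×2260 = −31188
  condensed water 100 °C→T: 57.68(T − 100)
  original water: 727.32(T − 12)
  glass cup: 169×0.84×(T − 12) = 141.96(T − 12)
926.96 T = 31188 + 5768.4 + 10431 = 47388
T ≈ 51.12 °C, under the boiling point, so the assumption holds.

T_f ≈ 51.1 °C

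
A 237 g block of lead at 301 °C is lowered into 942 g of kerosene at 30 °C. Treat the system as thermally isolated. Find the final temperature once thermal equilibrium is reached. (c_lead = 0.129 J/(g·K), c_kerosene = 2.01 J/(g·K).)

Heat lost by the lead equals heat gained by the kerosene:
237×0.129×(301 − T) = 942×2.01×(T − 30)
30.57(301 − T) = 1893.4(T − 30)
1924 T = 66005  ⇒  T ≈ 34.31 °C

T_f ≈ 34.3 °C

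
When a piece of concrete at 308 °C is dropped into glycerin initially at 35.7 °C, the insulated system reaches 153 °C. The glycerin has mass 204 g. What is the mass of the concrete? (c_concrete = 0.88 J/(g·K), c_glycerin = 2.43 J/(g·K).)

Net heat exchanged in the isolated system is zero:
m×0.88×(153 − 308) + 204×2.43×(153 − 35.7) = 0
-136.4 m = -58148
m = -58148/-136.4 ≈ 426.3 g

m ≈ 426 g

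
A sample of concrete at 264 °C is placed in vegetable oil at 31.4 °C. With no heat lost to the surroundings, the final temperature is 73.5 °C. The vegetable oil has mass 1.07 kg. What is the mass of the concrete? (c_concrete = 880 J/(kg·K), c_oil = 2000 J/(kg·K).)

Net heat exchanged in the isolated system is zero:
m×880×(73.5 − 264) + 1.07×2000×(73.5 − 31.4) = 0
-167640 m = -90094
m = -90094/-167640 ≈ 0.5374 kg

m ≈ 0.537 kg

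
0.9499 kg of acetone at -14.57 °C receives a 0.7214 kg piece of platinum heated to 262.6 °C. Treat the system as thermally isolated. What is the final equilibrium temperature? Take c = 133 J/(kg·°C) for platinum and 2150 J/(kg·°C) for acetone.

Conservation of energy gives ΣQ = 0:
0.7214*133*(T − 262.6) + 0.9499*2150*(T − (-14.57)) = 0
95.95(T − 262.6) + 2042.3(T − (-14.57)) = 0
(95.95 + 2042.3) T = 95.95*262.6 + 2042.3*(-14.57)
T = -4560.6 / 2138.2 = -2.13 °C

T_f ≈ -2.1 °C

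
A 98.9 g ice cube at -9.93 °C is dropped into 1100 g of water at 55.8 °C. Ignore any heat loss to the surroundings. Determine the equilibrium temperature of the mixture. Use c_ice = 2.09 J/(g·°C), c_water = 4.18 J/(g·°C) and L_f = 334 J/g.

T_f ≈ 44.2 °C

Heat gained plus heat lost sum to zero:
warm ice to 0 °C: 98.9×2.09×(0 − (-9.93)) = 2052.5
  latent heat to melt: 98.9×334 = 33033
  meltwater 0→T: 98.9×4.18×T = 413.4 T
  water cools: 1100×4.18×(T − 55.8) = 4598(T − 55.8)
5011.4 T = 256568 − 35085 = 221483
T ≈ 44.20 °C (positive, so assuming full melt was valid).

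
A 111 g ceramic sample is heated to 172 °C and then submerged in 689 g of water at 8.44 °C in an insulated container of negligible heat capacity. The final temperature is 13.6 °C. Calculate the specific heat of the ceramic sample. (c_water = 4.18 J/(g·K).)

c ≈ 0.845 J/(g·K)

Heat lost by the ceramic sample = heat gained by the water:
111·c·(172 − 13.6) = 689·4.18·(13.6 − 8.44)
17582 c = 14861  ⇒  c ≈ 0.8452 J/(g·K)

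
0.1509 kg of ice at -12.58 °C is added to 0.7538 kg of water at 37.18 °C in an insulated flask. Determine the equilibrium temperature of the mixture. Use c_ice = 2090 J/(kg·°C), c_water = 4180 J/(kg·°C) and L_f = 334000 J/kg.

T_f ≈ 16.6 °C

Sum of m c ΔT and latent-heat terms is zero:
ice -12.58→0 °C: 0.1509·2090·12.58 = 3967.5; melt ice: 0.1509·334000 = 50401; warm the meltwater: 630.76 T; water cools: 0.7538·4180·(T − 37.18) = 3150.9(T − 37.18)
3781.6 T = 117150 − 54368 = 62782
T ≈ 16.60 °C. Since T > 0 °C, the all-ice-melts assumption holds.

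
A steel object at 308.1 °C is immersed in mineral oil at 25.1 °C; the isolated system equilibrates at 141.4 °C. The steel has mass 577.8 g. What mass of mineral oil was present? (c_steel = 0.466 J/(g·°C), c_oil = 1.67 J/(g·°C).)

m ≈ 231 g

Taking heat into each body as positive, Σ m c ΔT = 0:
577.8·0.466·(141.4 − 308.1) + m·1.67·(141.4 − 25.1) = 0
194.22 m = 44885
m = 44885/194.22 ≈ 231.1 g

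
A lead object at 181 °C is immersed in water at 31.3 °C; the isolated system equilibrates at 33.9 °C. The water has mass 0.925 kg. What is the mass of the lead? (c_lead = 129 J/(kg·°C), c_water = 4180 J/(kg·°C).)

Heat lost by the lead = heat gained by the water:
m·129·(181 − 33.9) = 0.925·4180·(33.9 − 31.3)
18976 m = 10053  ⇒  m ≈ 0.5298 kg

m ≈ 0.53 kg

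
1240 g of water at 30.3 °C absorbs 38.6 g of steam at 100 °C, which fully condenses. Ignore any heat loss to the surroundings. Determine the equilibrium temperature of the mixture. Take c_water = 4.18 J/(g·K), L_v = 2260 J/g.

Sum of m c ΔT and latent-heat terms is zero:
condense steam: −38.6·2260 = −87236
  condensed water 100 °C→T: 161.35(T − 100)
  water warms: 1240·4.18·(T − 30.3) = 5183.2(T − 30.3)
5344.5 T = 87236 + 16135 + 157051 = 260422
T ≈ 48.73 °C, under the boiling point, so the assumption holds.

T_f ≈ 48.7 °C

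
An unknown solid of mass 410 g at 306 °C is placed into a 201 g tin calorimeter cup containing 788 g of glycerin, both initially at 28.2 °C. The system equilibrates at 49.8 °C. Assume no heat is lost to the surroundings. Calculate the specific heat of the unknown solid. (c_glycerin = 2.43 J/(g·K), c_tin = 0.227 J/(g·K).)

c ≈ 0.403 J/(g·K)

Heat gained plus heat lost sum to zero:
410·c·(49.8 − 306) + 788·2.43·(49.8 − 28.2) + 201·0.227·(49.8 − 28.2) = 0
-105042 c = -42346
c = -42346/-105042 ≈ 0.4031 J/(g·K)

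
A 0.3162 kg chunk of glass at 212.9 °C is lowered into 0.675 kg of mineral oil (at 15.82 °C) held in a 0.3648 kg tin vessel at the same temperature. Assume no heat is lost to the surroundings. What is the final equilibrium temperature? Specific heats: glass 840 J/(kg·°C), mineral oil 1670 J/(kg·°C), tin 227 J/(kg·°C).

Conservation of energy gives ΣQ = 0:
0.3162×840×(T − 212.9) + 0.675×1670×(T − 15.82) + 0.3648×227×(T − 15.82) = 0
1475.7 T = 75691
T = 75691 / 1475.7 = 51.3 °C

T_f ≈ 51.3 °C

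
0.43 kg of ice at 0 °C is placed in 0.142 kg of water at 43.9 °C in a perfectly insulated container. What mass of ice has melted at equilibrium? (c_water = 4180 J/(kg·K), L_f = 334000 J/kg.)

Cooling the water to 0 °C releases 0.142·4180·43.9 = 26057 J.
To melt every bit of ice: 0.43·334000 = 143620 J.
That's not enough to melt it all — equilibrium is at 0 °C with ice remaining.
m_melted·334000 = 26057  ⇒  m_melted ≈ 0.07802 kg.

m_melted ≈ 0.078 kg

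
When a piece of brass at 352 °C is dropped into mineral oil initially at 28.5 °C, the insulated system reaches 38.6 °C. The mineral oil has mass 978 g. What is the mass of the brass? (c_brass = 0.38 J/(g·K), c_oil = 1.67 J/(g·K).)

m ≈ 139 g

Heat gained plus heat lost sum to zero:
m·0.38·(38.6 − 352) + 978·1.67·(38.6 − 28.5) = 0
-119.09 m = -16496
m = -16496/-119.09 ≈ 138.5 g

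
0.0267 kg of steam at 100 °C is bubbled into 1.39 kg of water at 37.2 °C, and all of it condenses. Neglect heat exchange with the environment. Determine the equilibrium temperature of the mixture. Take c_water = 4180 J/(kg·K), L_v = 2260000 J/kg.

T_f ≈ 48.6 °C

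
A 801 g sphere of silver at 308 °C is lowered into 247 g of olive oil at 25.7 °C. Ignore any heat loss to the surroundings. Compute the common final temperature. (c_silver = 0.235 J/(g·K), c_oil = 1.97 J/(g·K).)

T_f ≈ 104.4 °C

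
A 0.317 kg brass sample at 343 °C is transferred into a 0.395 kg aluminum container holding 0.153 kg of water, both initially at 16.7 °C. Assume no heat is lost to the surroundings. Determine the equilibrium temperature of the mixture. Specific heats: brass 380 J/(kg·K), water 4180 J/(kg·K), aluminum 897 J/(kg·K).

T_f ≈ 52.0 °C

With ΣQ=0 the equilibrium temperature is the m·c-weighted mean:
T_f = (120.46*343 + 639.54*16.7 + 354.31*16.7) / (120.46 + 639.54 + 354.31)
    = 57915 / 1114.3 ≈ 51.97 °C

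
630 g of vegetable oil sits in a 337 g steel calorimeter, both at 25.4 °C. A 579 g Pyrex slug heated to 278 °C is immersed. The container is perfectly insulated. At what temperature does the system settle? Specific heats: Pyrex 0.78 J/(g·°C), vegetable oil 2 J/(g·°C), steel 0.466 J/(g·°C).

Setting the total heat transfer to zero:
579×0.78×(T − 278) + 630×2×(T − 25.4) + 337×0.466×(T − 25.4) = 0
451.62(T − 278) + 1260(T − 25.4) + 157.04(T − 25.4) = 0
(451.62 + 1260 + 157.04) T = 451.62×278 + 1260×25.4 + 157.04×25.4
T = 161543 / 1868.7 = 86.4 °C

T_f ≈ 86.4 °C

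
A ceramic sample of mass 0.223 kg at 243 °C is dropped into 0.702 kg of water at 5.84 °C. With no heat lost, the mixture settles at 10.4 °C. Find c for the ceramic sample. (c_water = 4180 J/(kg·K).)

Heat lost by the ceramic sample = heat gained by the water:
0.223·c·(243 − 10.4) = 0.702·4180·(10.4 − 5.84)
51.87 c = 13381  ⇒  c ≈ 258 J/(kg·K)

c ≈ 258 J/(kg·K)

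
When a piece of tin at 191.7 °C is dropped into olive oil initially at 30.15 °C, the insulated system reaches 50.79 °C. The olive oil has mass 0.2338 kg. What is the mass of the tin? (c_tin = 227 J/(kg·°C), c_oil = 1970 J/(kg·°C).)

|Q_tin| = |Q_oil|:
m·227·(191.7 − 50.79) = 0.2338·1970·(50.79 − 30.15)
31987 m = 9506.5  ⇒  m ≈ 0.2972 kg

m ≈ 0.297 kg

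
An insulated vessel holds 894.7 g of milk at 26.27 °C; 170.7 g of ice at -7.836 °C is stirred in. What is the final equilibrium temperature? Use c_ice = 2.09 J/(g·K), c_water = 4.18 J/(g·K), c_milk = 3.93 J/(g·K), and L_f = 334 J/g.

T_f ≈ 7.7 °C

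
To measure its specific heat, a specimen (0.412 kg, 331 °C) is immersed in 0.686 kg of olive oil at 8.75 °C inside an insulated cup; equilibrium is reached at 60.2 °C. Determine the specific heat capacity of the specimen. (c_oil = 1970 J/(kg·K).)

c ≈ 623 J/(kg·K)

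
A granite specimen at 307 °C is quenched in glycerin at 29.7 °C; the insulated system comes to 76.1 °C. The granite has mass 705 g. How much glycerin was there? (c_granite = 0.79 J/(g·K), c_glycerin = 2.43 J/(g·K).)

m ≈ 1140 g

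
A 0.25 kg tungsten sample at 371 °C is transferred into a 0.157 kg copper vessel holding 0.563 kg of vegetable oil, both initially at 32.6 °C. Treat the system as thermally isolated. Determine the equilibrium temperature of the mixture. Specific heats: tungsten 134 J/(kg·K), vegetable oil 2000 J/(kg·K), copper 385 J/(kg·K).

T_f ≈ 41.9 °C

Let T be the final temperature. ΣQ_i = 0:
0.25×134×(T − 371) + 0.563×2000×(T − 32.6) + 0.157×385×(T − 32.6) = 0
(33.5 + 1126 + 60.45) T = 33.5×371 + 1126×32.6 + 60.45×32.6
T ≈ 41.89 °C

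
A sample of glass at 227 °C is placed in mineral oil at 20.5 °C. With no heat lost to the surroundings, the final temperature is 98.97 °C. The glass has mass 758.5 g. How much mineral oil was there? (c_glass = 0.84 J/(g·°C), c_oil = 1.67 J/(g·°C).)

Heat lost by the glass = heat gained by the oil:
758.5·0.84·(227 − 98.97) = m·1.67·(98.97 − 20.5)
131.04 m = 81573  ⇒  m ≈ 622.5 g

m ≈ 622 g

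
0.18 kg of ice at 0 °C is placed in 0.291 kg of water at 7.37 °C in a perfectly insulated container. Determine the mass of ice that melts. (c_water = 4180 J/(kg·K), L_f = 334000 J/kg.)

Water can give up m c ΔT = 0.291·4180·7.37 = 8964.7 J before reaching 0 °C.
To melt every bit of ice: 0.18·334000 = 60120 J.
8964.7 J < 60120 J, so only part of the ice melts and the system sits at 0 °C.
m_melt = 8964.7 / L_f = 0.02684 kg.

m_melted ≈ 0.0268 kg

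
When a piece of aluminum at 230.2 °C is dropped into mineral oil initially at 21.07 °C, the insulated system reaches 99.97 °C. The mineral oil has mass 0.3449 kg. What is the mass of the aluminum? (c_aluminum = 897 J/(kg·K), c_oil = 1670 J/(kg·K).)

m ≈ 0.389 kg

Conservation of energy gives ΣQ = 0:
m×897×(99.97 − 230.2) + 0.3449×1670×(99.97 − 21.07) = 0
-116816 m = -45445
m = -45445/-116816 ≈ 0.389 kg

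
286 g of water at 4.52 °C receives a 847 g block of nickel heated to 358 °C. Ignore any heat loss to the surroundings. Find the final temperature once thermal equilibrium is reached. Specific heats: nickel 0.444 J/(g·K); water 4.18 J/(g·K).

T_f ≈ 89.1 °C

Taking heat into each body as positive, Σ m c ΔT = 0:
847*0.444*(T − 358) + 286*4.18*(T − 4.52) = 0
1571.5 T = 140036
T = 140036 / 1571.5 = 89.1 °C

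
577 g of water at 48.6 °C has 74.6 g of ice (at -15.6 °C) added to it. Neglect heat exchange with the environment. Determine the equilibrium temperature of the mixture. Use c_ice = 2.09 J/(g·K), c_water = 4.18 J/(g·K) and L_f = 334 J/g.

T_f ≈ 33.0 °C

Sum of m c ΔT and latent-heat terms is zero:
ice -15.6→0 °C: 74.6·2.09·15.6 = 2432.3
  latent heat to melt: 74.6·334 = 24916
  meltwater 0→T: 74.6·4.18·T = 311.83 T
  water: 2411.9(T − 48.6)
2723.7 T = 117216 − 27349 = 89868
T ≈ 32.99 °C. Since T > 0 °C, the all-ice-melts assumption holds.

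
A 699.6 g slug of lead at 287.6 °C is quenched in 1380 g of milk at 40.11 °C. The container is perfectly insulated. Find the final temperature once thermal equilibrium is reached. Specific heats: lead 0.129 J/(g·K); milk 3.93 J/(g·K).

T_f is the heat-capacity-weighted average of the initial temperatures:
T_f = (90.25*287.6 + 5423.4*40.11) / (90.25 + 5423.4)
    = 243488 / 5513.6 ≈ 44.16 °C

T_f ≈ 44.2 °C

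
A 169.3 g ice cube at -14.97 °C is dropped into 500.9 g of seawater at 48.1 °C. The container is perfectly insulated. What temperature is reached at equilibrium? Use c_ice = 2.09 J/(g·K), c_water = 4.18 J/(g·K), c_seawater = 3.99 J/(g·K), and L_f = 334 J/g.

Heat gained plus heat lost sum to zero:
warm ice to 0 °C: 169.3·2.09·(0 − (-14.97)) = 5296.9; melt ice: 169.3·334 = 56546; warm the meltwater: 707.67 T; seawater cools: 500.9·3.99·(T − 48.1) = 1998.6(T − 48.1)
2706.3 T = 96132 − 61843 = 34289
T ≈ 12.67 °C (positive, so assuming full melt was valid).

T_f ≈ 12.7 °C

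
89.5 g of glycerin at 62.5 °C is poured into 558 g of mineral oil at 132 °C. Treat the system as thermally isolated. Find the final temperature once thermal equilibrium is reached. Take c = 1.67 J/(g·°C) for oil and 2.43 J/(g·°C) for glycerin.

T_f ≈ 118.8 °C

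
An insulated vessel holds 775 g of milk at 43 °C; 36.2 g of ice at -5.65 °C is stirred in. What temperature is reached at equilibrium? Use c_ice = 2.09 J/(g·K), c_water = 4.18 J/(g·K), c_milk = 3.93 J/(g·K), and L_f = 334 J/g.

T_f ≈ 37.0 °C

Taking heat into each body as positive, Σ m c ΔT = 0:
ice -5.65→0 °C: 36.2·2.09·5.65 = 427.47; melt ice: 36.2·334 = 12091; warm the meltwater: 151.32 T; milk: 3045.8(T − 43)
3197.1 T = 130967 − 12518 = 118449
T ≈ 37.05 °C (positive, so assuming full melt was valid).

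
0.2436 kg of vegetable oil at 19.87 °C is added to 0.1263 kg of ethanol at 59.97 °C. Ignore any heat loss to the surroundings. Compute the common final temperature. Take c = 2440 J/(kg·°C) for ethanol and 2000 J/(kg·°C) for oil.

T_f ≈ 35.4 °C

Setting the total heat transfer to zero:
0.1263×2440×(T − 59.97) + 0.2436×2000×(T − 19.87) = 0
308.17(T − 59.97) + 487.2(T − 19.87) = 0
795.37 T = 28162
T ≈ 35.41 °C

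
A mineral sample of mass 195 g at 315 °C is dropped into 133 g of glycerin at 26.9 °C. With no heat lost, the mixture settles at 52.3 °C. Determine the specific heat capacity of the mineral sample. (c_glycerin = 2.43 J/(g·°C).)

c ≈ 0.16 J/(g·°C)

Let T be the final temperature. ΣQ_i = 0:
195·c·(52.3 − 315) + 133·2.43·(52.3 − 26.9) = 0
-51226 c = -8209
c = -8209/-51226 ≈ 0.1602 J/(g·°C)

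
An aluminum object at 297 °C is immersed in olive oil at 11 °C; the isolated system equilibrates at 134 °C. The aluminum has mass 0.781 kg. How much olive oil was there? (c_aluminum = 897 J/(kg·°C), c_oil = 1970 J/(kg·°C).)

m ≈ 0.471 kg

Setting the total heat transfer to zero:
0.781×897×(134 − 297) + m×1970×(134 − 11) = 0
242310 m = 114191
m = 114191/242310 ≈ 0.4713 kg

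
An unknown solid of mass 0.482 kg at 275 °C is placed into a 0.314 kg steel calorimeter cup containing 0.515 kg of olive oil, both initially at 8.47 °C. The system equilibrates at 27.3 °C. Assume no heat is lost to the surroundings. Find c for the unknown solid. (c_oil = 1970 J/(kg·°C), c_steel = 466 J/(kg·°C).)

c ≈ 183 J/(kg·°C)

Conservation of energy gives ΣQ = 0:
0.482·c·(27.3 − 275) + 0.515·1970·(27.3 − 8.47) + 0.314·466·(27.3 − 8.47) = 0
-119.39 c = -21859
c = -21859/-119.39 ≈ 183.1 J/(kg·°C)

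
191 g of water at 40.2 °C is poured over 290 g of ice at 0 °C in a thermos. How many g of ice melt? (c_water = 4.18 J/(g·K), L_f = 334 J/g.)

m_melted ≈ 96.1 g

Heat available from the water dropping to 0 °C: 191×4.18×40.2 = 32095 J.
Melting all 290 g of ice would need 290×334 = 96860 J.
That's not enough to melt it all — equilibrium is at 0 °C with ice remaining.
m_melt = 32095 / L_f = 96.09 g.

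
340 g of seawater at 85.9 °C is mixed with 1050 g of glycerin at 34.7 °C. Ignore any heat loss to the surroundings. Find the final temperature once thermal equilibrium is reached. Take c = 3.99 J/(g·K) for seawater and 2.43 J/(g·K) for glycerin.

T_f ≈ 52.5 °C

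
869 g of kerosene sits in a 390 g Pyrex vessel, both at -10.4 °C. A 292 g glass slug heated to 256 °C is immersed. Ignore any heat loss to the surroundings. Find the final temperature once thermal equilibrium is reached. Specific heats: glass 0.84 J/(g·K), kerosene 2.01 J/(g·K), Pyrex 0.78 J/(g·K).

T_f ≈ 18.1 °C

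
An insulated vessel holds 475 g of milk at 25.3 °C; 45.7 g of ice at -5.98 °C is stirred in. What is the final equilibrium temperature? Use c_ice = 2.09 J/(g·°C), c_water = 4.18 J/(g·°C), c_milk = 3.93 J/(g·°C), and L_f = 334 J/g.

Energy balance with sensible and latent terms:
warm ice to 0 °C: 45.7·2.09·(0 − (-5.98)) = 571.17; latent heat to melt: 45.7·334 = 15264; meltwater 0→T: 45.7·4.18·T = 191.03 T; milk cools: 475·3.93·(T − 25.3) = 1866.8(T − 25.3)
2057.8 T = 47229 − 15835 = 31394
T ≈ 15.26 °C — above 0 °C, consistent with complete melting.

T_f ≈ 15.3 °C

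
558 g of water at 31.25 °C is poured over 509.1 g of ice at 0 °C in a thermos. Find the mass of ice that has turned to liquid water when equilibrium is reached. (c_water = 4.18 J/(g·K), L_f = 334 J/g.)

m_melted ≈ 218 g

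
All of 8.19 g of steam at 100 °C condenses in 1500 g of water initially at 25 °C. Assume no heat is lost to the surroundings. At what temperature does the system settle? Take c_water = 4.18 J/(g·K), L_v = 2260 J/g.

T_f ≈ 28.3 °C

Energy balance with sensible and latent terms:
condense steam: −8.19×2260 = −18509
  condensed water 100 °C→T: 34.23(T − 100)
  water warms: 1500×4.18×(T − 25) = 6270(T − 25)
6304.2 T = 18509 + 3423.4 + 156750 = 178683
T ≈ 28.34 °C — below 100 °C, confirming all the steam condensed.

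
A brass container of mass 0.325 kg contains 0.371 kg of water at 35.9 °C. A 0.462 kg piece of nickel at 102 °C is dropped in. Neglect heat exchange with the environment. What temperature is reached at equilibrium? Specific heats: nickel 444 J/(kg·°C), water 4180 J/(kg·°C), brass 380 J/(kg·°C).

Setting the total heat transfer to zero:
0.462×444×(T − 102) + 0.371×4180×(T − 35.9) + 0.325×380×(T − 35.9) = 0
1879.4 T = 81030
T = 81030 / 1879.4 = 43.1 °C

T_f ≈ 43.1 °C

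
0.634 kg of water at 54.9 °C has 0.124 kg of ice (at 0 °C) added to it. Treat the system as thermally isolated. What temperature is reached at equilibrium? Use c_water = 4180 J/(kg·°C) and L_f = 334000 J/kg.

T_f ≈ 32.8 °C

Energy conservation, ΣQ = 0:
fusion: m_ice L_f = 0.124·334000 = 41416; warm the meltwater: 518.32 T; water cools: 0.634·4180·(T − 54.9) = 2650.1(T − 54.9)
3168.4 T = 145492 − 41416 = 104076
T ≈ 32.85 °C — above 0 °C, consistent with complete melting.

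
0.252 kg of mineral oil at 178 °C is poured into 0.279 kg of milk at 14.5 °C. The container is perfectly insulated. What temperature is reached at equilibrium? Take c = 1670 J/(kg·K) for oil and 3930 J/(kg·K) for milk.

Net heat exchanged in the isolated system is zero:
0.252×1670×(T − 178) + 0.279×3930×(T − 14.5) = 0
420.84(T − 178) + 1096.5(T − 14.5) = 0
(420.84 + 1096.5) T = 420.84×178 + 1096.5×14.5
T ≈ 59.85 °C

T_f ≈ 59.8 °C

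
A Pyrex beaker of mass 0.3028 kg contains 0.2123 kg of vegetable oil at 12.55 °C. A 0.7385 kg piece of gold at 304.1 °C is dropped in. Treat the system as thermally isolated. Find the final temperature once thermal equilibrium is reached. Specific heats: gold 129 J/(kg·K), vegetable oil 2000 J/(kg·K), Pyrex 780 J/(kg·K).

T_f ≈ 49.3 °C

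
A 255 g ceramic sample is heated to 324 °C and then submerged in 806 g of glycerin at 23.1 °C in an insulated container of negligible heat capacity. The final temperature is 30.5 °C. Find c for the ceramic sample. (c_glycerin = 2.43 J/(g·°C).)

Heat lost by the ceramic sample = heat gained by the glycerin:
255×c×(324 − 30.5) = 806×2.43×(30.5 − 23.1)
74842 c = 14493  ⇒  c ≈ 0.1937 J/(g·°C)

c ≈ 0.194 J/(g·°C)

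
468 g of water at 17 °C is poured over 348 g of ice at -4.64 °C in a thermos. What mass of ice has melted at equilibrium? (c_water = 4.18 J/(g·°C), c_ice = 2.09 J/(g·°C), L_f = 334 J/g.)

m_melted ≈ 89.5 g

Heat available from the water dropping to 0 °C: 468×4.18×17 = 33256 J.
Warming the ice to 0 °C takes 348×2.09×4.64 = 3374.8 J, leaving 29881 J for melting.
Fully melting the ice requires m_ice L_f = 348×334 = 116232 J.
Since 29881 < 116232 J, not all the ice melts; equilibrium is at 0 °C.
Mass melted = 29881/334 ≈ 89.47 g.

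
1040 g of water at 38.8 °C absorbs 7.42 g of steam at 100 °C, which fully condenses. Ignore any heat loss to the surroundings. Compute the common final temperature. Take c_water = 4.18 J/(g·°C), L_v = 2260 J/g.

T_f ≈ 43.1 °C

Conservation of energy gives ΣQ = 0:
latent heat released on condensation: 7.42×2260 = 16769; condensed water 100 °C→T: 31.02(T − 100); water warms: 1040×4.18×(T − 38.8) = 4347.2(T − 38.8)
4378.2 T = 16769 + 3101.6 + 168671 = 188542
T ≈ 43.06 °C, under the boiling point, so the assumption holds.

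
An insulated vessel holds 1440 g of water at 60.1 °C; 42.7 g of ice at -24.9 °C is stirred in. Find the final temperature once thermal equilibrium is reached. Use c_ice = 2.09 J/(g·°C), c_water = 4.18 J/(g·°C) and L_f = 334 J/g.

T_f ≈ 55.7 °C

Taking heat into each body as positive, Σ m c ΔT = 0:
warm ice to 0 °C: 42.7×2.09×(0 − (-24.9)) = 2222.2; fusion: m_ice L_f = 42.7×334 = 14262; warm the meltwater: 178.49 T; water: 6019.2(T − 60.1)
6197.7 T = 361754 − 16484 = 345270
T ≈ 55.71 °C — above 0 °C, consistent with complete melting.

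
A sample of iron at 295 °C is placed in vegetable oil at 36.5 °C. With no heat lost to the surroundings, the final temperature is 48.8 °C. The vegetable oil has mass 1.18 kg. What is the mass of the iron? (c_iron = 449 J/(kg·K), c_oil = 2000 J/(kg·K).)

|Q_iron| = |Q_oil|:
m×449×(295 − 48.8) = 1.18×2000×(48.8 − 36.5)
110544 m = 29028  ⇒  m ≈ 0.2626 kg

m ≈ 0.263 kg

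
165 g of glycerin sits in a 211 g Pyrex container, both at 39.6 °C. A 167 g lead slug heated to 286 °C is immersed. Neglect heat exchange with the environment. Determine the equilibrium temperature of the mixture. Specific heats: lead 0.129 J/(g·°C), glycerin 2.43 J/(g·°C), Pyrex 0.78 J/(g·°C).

T_f ≈ 48.6 °C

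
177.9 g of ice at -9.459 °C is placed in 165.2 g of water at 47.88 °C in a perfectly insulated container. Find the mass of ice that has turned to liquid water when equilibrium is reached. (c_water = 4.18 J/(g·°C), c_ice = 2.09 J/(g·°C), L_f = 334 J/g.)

m_melted ≈ 88.5 g

Water can give up m c ΔT = 165.2×4.18×47.88 = 33063 J before reaching 0 °C.
Of that, 177.9×2.09×9.459 = 3517 J goes to bring the ice to 0 °C, leaving 29546 J.
Fully melting the ice requires m_ice L_f = 177.9×334 = 59419 J.
29546 J < 59419 J, so only part of the ice melts and the system sits at 0 °C.
Mass melted = 29546/334 ≈ 88.46 g.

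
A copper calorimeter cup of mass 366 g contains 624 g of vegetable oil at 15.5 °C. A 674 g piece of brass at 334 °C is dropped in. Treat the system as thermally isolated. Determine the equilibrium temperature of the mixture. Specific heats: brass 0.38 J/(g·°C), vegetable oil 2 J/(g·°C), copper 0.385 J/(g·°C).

Energy conservation, ΣQ = 0:
674*0.38*(T − 334) + 624*2*(T − 15.5) + 366*0.385*(T − 15.5) = 0
1645 T = 107072
T = 107072 / 1645 = 65.1 °C

T_f ≈ 65.1 °C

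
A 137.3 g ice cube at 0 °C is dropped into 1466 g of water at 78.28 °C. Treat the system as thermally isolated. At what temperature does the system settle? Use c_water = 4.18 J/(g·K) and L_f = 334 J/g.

Net heat exchanged in the isolated system is zero:
fusion: m_ice L_f = 137.3×334 = 45858
  warm the meltwater: 573.91 T
  water cools: 1466×4.18×(T − 78.28) = 6127.9(T − 78.28)
6701.8 T = 479690 − 45858 = 433832
T ≈ 64.73 °C. Since T > 0 °C, the all-ice-melts assumption holds.

T_f ≈ 64.7 °C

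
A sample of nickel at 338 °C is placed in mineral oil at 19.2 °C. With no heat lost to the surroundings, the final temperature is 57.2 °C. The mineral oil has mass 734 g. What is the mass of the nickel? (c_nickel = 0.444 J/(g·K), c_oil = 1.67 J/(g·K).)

m ≈ 374 g

Heat lost by the nickel = heat gained by the oil:
m·0.444·(338 − 57.2) = 734·1.67·(57.2 − 19.2)
124.68 m = 46580  ⇒  m ≈ 373.6 g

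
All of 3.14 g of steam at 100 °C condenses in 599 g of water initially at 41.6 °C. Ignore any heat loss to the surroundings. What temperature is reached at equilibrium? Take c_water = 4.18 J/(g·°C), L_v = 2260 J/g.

T_f ≈ 44.7 °C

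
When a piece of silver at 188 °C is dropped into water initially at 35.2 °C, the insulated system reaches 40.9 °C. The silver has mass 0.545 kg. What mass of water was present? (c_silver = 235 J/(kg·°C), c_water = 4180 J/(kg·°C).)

Heat lost by the silver = heat gained by the water:
0.545×235×(188 − 40.9) = m×4180×(40.9 − 35.2)
23826 m = 18840  ⇒  m ≈ 0.7907 kg

m ≈ 0.791 kg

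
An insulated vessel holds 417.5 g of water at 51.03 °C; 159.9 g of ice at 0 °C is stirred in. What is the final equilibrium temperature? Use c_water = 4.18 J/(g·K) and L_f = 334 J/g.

T_f ≈ 14.8 °C

Energy balance with sensible and latent terms:
latent heat to melt: 159.9×334 = 53407
  warm the meltwater: 668.38 T
  water: 1745.1(T − 51.03)
2413.5 T = 89055 − 53407 = 35648
T ≈ 14.77 °C. Since T > 0 °C, the all-ice-melts assumption holds.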